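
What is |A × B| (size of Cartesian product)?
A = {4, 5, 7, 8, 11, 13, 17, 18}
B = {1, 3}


Set A = {4, 5, 7, 8, 11, 13, 17, 18} has 8 elements.
Set B = {1, 3} has 2 elements.
|A × B| = |A| × |B| = 8 × 2 = 16

16


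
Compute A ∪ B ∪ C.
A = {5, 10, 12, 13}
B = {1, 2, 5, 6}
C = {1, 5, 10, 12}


Set A = {5, 10, 12, 13}
Set B = {1, 2, 5, 6}
Set C = {1, 5, 10, 12}
First, A ∪ B = {1, 2, 5, 6, 10, 12, 13}
Then, (A ∪ B) ∪ C = {1, 2, 5, 6, 10, 12, 13}

{1, 2, 5, 6, 10, 12, 13}


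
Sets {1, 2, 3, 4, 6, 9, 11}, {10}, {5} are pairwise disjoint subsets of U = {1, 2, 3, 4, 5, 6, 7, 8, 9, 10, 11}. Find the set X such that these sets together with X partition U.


U = {1, 2, 3, 4, 5, 6, 7, 8, 9, 10, 11}
Shown blocks: {1, 2, 3, 4, 6, 9, 11}, {10}, {5}
A partition's blocks are pairwise disjoint and cover U, so the missing block = U \ (union of shown blocks).
Union of shown blocks: {1, 2, 3, 4, 5, 6, 9, 10, 11}
Missing block = U \ (union) = {7, 8}

{7, 8}


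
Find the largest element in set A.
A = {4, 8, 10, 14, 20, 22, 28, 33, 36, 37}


Set A = {4, 8, 10, 14, 20, 22, 28, 33, 36, 37}
Elements in ascending order: 4, 8, 10, 14, 20, 22, 28, 33, 36, 37
The largest element is 37.

37


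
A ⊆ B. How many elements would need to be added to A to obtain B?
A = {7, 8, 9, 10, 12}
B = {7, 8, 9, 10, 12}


Set A = {7, 8, 9, 10, 12}, |A| = 5
Set B = {7, 8, 9, 10, 12}, |B| = 5
Since A ⊆ B: B \ A = {}
|B| - |A| = 5 - 5 = 0

0


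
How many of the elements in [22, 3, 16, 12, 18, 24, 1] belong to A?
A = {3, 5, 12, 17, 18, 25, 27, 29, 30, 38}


Set A = {3, 5, 12, 17, 18, 25, 27, 29, 30, 38}
Candidates: [22, 3, 16, 12, 18, 24, 1]
Check each candidate:
22 ∉ A, 3 ∈ A, 16 ∉ A, 12 ∈ A, 18 ∈ A, 24 ∉ A, 1 ∉ A
Count of candidates in A: 3

3


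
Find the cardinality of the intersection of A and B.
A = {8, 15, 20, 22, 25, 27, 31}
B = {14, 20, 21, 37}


Set A = {8, 15, 20, 22, 25, 27, 31}
Set B = {14, 20, 21, 37}
A ∩ B = {20}
|A ∩ B| = 1

1


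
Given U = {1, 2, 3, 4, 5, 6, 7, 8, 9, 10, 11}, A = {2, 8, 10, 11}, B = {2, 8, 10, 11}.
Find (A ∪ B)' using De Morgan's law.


U = {1, 2, 3, 4, 5, 6, 7, 8, 9, 10, 11}
A = {2, 8, 10, 11}, B = {2, 8, 10, 11}
A ∪ B = {2, 8, 10, 11}
(A ∪ B)' = U \ (A ∪ B) = {1, 3, 4, 5, 6, 7, 9}
Verification via A' ∩ B': A' = {1, 3, 4, 5, 6, 7, 9}, B' = {1, 3, 4, 5, 6, 7, 9}
A' ∩ B' = {1, 3, 4, 5, 6, 7, 9} ✓

{1, 3, 4, 5, 6, 7, 9}


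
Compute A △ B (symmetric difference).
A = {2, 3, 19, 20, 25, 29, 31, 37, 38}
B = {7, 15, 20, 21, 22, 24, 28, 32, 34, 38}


Set A = {2, 3, 19, 20, 25, 29, 31, 37, 38}
Set B = {7, 15, 20, 21, 22, 24, 28, 32, 34, 38}
A △ B = (A \ B) ∪ (B \ A)
Elements in A but not B: {2, 3, 19, 25, 29, 31, 37}
Elements in B but not A: {7, 15, 21, 22, 24, 28, 32, 34}
A △ B = {2, 3, 7, 15, 19, 21, 22, 24, 25, 28, 29, 31, 32, 34, 37}

{2, 3, 7, 15, 19, 21, 22, 24, 25, 28, 29, 31, 32, 34, 37}


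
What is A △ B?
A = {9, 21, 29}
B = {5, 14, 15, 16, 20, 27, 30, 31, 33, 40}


Set A = {9, 21, 29}
Set B = {5, 14, 15, 16, 20, 27, 30, 31, 33, 40}
A △ B = (A \ B) ∪ (B \ A)
Elements in A but not B: {9, 21, 29}
Elements in B but not A: {5, 14, 15, 16, 20, 27, 30, 31, 33, 40}
A △ B = {5, 9, 14, 15, 16, 20, 21, 27, 29, 30, 31, 33, 40}

{5, 9, 14, 15, 16, 20, 21, 27, 29, 30, 31, 33, 40}


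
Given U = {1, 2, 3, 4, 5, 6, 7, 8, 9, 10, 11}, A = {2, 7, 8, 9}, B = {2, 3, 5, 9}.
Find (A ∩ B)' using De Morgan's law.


U = {1, 2, 3, 4, 5, 6, 7, 8, 9, 10, 11}
A = {2, 7, 8, 9}, B = {2, 3, 5, 9}
A ∩ B = {2, 9}
(A ∩ B)' = U \ (A ∩ B) = {1, 3, 4, 5, 6, 7, 8, 10, 11}
Verification via A' ∪ B': A' = {1, 3, 4, 5, 6, 10, 11}, B' = {1, 4, 6, 7, 8, 10, 11}
A' ∪ B' = {1, 3, 4, 5, 6, 7, 8, 10, 11} ✓

{1, 3, 4, 5, 6, 7, 8, 10, 11}


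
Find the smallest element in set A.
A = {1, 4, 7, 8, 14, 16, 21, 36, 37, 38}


Set A = {1, 4, 7, 8, 14, 16, 21, 36, 37, 38}
Elements in ascending order: 1, 4, 7, 8, 14, 16, 21, 36, 37, 38
The smallest element is 1.

1


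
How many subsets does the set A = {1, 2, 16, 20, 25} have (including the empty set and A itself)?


Set A = {1, 2, 16, 20, 25}
|A| = 5
The power set P(A) contains all subsets of A.
|P(A)| = 2^|A| = 2^5 = 32

32


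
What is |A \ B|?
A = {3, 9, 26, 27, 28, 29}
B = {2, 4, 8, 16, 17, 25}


Set A = {3, 9, 26, 27, 28, 29}
Set B = {2, 4, 8, 16, 17, 25}
A \ B = {3, 9, 26, 27, 28, 29}
|A \ B| = 6

6


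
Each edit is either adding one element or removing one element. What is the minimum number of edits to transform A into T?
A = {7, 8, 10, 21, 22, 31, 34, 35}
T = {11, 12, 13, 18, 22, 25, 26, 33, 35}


Set A = {7, 8, 10, 21, 22, 31, 34, 35}
Set T = {11, 12, 13, 18, 22, 25, 26, 33, 35}
Elements to remove from A (in A, not in T): {7, 8, 10, 21, 31, 34} → 6 removals
Elements to add to A (in T, not in A): {11, 12, 13, 18, 25, 26, 33} → 7 additions
Total edits = 6 + 7 = 13

13


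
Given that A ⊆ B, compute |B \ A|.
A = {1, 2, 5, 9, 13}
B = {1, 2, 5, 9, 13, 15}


Set A = {1, 2, 5, 9, 13}, |A| = 5
Set B = {1, 2, 5, 9, 13, 15}, |B| = 6
Since A ⊆ B: B \ A = {15}
|B| - |A| = 6 - 5 = 1

1


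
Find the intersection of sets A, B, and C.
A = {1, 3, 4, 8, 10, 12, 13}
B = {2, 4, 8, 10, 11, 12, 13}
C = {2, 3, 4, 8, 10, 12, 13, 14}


Set A = {1, 3, 4, 8, 10, 12, 13}
Set B = {2, 4, 8, 10, 11, 12, 13}
Set C = {2, 3, 4, 8, 10, 12, 13, 14}
First, A ∩ B = {4, 8, 10, 12, 13}
Then, (A ∩ B) ∩ C = {4, 8, 10, 12, 13}

{4, 8, 10, 12, 13}


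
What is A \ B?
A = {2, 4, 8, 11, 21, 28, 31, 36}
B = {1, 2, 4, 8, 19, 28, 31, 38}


Set A = {2, 4, 8, 11, 21, 28, 31, 36}
Set B = {1, 2, 4, 8, 19, 28, 31, 38}
A \ B includes elements in A that are not in B.
Check each element of A:
2 (in B, remove), 4 (in B, remove), 8 (in B, remove), 11 (not in B, keep), 21 (not in B, keep), 28 (in B, remove), 31 (in B, remove), 36 (not in B, keep)
A \ B = {11, 21, 36}

{11, 21, 36}


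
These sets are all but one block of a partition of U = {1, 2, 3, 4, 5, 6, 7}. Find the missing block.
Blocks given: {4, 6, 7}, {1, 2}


U = {1, 2, 3, 4, 5, 6, 7}
Shown blocks: {4, 6, 7}, {1, 2}
A partition's blocks are pairwise disjoint and cover U, so the missing block = U \ (union of shown blocks).
Union of shown blocks: {1, 2, 4, 6, 7}
Missing block = U \ (union) = {3, 5}

{3, 5}


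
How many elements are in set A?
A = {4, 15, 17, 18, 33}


Set A = {4, 15, 17, 18, 33}
Listing elements: 4, 15, 17, 18, 33
Counting: 5 elements
|A| = 5

5


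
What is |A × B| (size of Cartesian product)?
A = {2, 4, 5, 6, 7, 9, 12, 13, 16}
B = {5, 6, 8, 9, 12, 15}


Set A = {2, 4, 5, 6, 7, 9, 12, 13, 16} has 9 elements.
Set B = {5, 6, 8, 9, 12, 15} has 6 elements.
|A × B| = |A| × |B| = 9 × 6 = 54

54


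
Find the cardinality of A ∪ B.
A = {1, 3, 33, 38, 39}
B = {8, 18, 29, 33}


Set A = {1, 3, 33, 38, 39}, |A| = 5
Set B = {8, 18, 29, 33}, |B| = 4
A ∩ B = {33}, |A ∩ B| = 1
|A ∪ B| = |A| + |B| - |A ∩ B| = 5 + 4 - 1 = 8

8


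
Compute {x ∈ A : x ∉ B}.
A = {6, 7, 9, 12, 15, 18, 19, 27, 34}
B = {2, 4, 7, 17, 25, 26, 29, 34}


Set A = {6, 7, 9, 12, 15, 18, 19, 27, 34}
Set B = {2, 4, 7, 17, 25, 26, 29, 34}
Check each element of A against B:
6 ∉ B (include), 7 ∈ B, 9 ∉ B (include), 12 ∉ B (include), 15 ∉ B (include), 18 ∉ B (include), 19 ∉ B (include), 27 ∉ B (include), 34 ∈ B
Elements of A not in B: {6, 9, 12, 15, 18, 19, 27}

{6, 9, 12, 15, 18, 19, 27}


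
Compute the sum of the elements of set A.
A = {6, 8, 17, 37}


Set A = {6, 8, 17, 37}
Sum = 6 + 8 + 17 + 37 = 68

68


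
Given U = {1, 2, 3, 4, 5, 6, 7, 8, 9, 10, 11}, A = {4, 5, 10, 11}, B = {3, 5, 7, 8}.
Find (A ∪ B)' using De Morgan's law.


U = {1, 2, 3, 4, 5, 6, 7, 8, 9, 10, 11}
A = {4, 5, 10, 11}, B = {3, 5, 7, 8}
A ∪ B = {3, 4, 5, 7, 8, 10, 11}
(A ∪ B)' = U \ (A ∪ B) = {1, 2, 6, 9}
Verification via A' ∩ B': A' = {1, 2, 3, 6, 7, 8, 9}, B' = {1, 2, 4, 6, 9, 10, 11}
A' ∩ B' = {1, 2, 6, 9} ✓

{1, 2, 6, 9}


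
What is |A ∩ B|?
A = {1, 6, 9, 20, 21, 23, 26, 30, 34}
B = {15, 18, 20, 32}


Set A = {1, 6, 9, 20, 21, 23, 26, 30, 34}
Set B = {15, 18, 20, 32}
A ∩ B = {20}
|A ∩ B| = 1

1


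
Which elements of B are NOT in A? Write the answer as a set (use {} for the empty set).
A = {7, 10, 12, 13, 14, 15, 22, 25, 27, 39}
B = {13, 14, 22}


Set A = {7, 10, 12, 13, 14, 15, 22, 25, 27, 39}
Set B = {13, 14, 22}
Check each element of B against A:
13 ∈ A, 14 ∈ A, 22 ∈ A
Elements of B not in A: {}

{}


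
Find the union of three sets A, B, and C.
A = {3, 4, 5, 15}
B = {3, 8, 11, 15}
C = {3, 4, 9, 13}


Set A = {3, 4, 5, 15}
Set B = {3, 8, 11, 15}
Set C = {3, 4, 9, 13}
First, A ∪ B = {3, 4, 5, 8, 11, 15}
Then, (A ∪ B) ∪ C = {3, 4, 5, 8, 9, 11, 13, 15}

{3, 4, 5, 8, 9, 11, 13, 15}


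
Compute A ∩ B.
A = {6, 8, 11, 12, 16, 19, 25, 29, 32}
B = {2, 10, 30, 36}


Set A = {6, 8, 11, 12, 16, 19, 25, 29, 32}
Set B = {2, 10, 30, 36}
A ∩ B includes only elements in both sets.
Check each element of A against B:
6 ✗, 8 ✗, 11 ✗, 12 ✗, 16 ✗, 19 ✗, 25 ✗, 29 ✗, 32 ✗
A ∩ B = {}

{}


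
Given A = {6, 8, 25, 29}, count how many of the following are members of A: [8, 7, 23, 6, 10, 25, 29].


Set A = {6, 8, 25, 29}
Candidates: [8, 7, 23, 6, 10, 25, 29]
Check each candidate:
8 ∈ A, 7 ∉ A, 23 ∉ A, 6 ∈ A, 10 ∉ A, 25 ∈ A, 29 ∈ A
Count of candidates in A: 4

4


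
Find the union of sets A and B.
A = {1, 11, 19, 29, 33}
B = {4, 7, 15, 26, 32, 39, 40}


Set A = {1, 11, 19, 29, 33}
Set B = {4, 7, 15, 26, 32, 39, 40}
A ∪ B includes all elements in either set.
Elements from A: {1, 11, 19, 29, 33}
Elements from B not already included: {4, 7, 15, 26, 32, 39, 40}
A ∪ B = {1, 4, 7, 11, 15, 19, 26, 29, 32, 33, 39, 40}

{1, 4, 7, 11, 15, 19, 26, 29, 32, 33, 39, 40}


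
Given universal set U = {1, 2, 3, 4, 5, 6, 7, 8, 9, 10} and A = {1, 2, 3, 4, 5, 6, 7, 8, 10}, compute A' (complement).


Universal set U = {1, 2, 3, 4, 5, 6, 7, 8, 9, 10}
Set A = {1, 2, 3, 4, 5, 6, 7, 8, 10}
A' = U \ A = elements in U but not in A
Checking each element of U:
1 (in A, exclude), 2 (in A, exclude), 3 (in A, exclude), 4 (in A, exclude), 5 (in A, exclude), 6 (in A, exclude), 7 (in A, exclude), 8 (in A, exclude), 9 (not in A, include), 10 (in A, exclude)
A' = {9}

{9}


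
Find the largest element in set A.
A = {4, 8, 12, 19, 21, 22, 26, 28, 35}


Set A = {4, 8, 12, 19, 21, 22, 26, 28, 35}
Elements in ascending order: 4, 8, 12, 19, 21, 22, 26, 28, 35
The largest element is 35.

35


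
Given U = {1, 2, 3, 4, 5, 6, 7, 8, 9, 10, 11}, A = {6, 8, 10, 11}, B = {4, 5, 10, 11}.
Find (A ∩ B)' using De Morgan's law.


U = {1, 2, 3, 4, 5, 6, 7, 8, 9, 10, 11}
A = {6, 8, 10, 11}, B = {4, 5, 10, 11}
A ∩ B = {10, 11}
(A ∩ B)' = U \ (A ∩ B) = {1, 2, 3, 4, 5, 6, 7, 8, 9}
Verification via A' ∪ B': A' = {1, 2, 3, 4, 5, 7, 9}, B' = {1, 2, 3, 6, 7, 8, 9}
A' ∪ B' = {1, 2, 3, 4, 5, 6, 7, 8, 9} ✓

{1, 2, 3, 4, 5, 6, 7, 8, 9}


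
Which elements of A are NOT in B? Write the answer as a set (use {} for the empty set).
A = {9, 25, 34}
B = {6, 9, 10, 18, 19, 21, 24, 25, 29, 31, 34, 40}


Set A = {9, 25, 34}
Set B = {6, 9, 10, 18, 19, 21, 24, 25, 29, 31, 34, 40}
Check each element of A against B:
9 ∈ B, 25 ∈ B, 34 ∈ B
Elements of A not in B: {}

{}


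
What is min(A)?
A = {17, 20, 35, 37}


Set A = {17, 20, 35, 37}
Elements in ascending order: 17, 20, 35, 37
The smallest element is 17.

17


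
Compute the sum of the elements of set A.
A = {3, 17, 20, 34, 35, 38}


Set A = {3, 17, 20, 34, 35, 38}
Sum = 3 + 17 + 20 + 34 + 35 + 38 = 147

147


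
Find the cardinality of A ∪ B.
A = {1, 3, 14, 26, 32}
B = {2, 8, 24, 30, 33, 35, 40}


Set A = {1, 3, 14, 26, 32}, |A| = 5
Set B = {2, 8, 24, 30, 33, 35, 40}, |B| = 7
A ∩ B = {}, |A ∩ B| = 0
|A ∪ B| = |A| + |B| - |A ∩ B| = 5 + 7 - 0 = 12

12


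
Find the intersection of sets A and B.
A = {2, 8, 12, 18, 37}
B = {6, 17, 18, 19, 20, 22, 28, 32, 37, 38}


Set A = {2, 8, 12, 18, 37}
Set B = {6, 17, 18, 19, 20, 22, 28, 32, 37, 38}
A ∩ B includes only elements in both sets.
Check each element of A against B:
2 ✗, 8 ✗, 12 ✗, 18 ✓, 37 ✓
A ∩ B = {18, 37}

{18, 37}


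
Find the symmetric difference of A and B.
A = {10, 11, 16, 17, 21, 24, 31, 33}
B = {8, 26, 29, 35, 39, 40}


Set A = {10, 11, 16, 17, 21, 24, 31, 33}
Set B = {8, 26, 29, 35, 39, 40}
A △ B = (A \ B) ∪ (B \ A)
Elements in A but not B: {10, 11, 16, 17, 21, 24, 31, 33}
Elements in B but not A: {8, 26, 29, 35, 39, 40}
A △ B = {8, 10, 11, 16, 17, 21, 24, 26, 29, 31, 33, 35, 39, 40}

{8, 10, 11, 16, 17, 21, 24, 26, 29, 31, 33, 35, 39, 40}


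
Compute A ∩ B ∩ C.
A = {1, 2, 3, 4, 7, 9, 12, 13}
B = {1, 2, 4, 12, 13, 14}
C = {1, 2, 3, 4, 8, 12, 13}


Set A = {1, 2, 3, 4, 7, 9, 12, 13}
Set B = {1, 2, 4, 12, 13, 14}
Set C = {1, 2, 3, 4, 8, 12, 13}
First, A ∩ B = {1, 2, 4, 12, 13}
Then, (A ∩ B) ∩ C = {1, 2, 4, 12, 13}

{1, 2, 4, 12, 13}


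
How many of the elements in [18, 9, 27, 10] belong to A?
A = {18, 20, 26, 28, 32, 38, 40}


Set A = {18, 20, 26, 28, 32, 38, 40}
Candidates: [18, 9, 27, 10]
Check each candidate:
18 ∈ A, 9 ∉ A, 27 ∉ A, 10 ∉ A
Count of candidates in A: 1

1


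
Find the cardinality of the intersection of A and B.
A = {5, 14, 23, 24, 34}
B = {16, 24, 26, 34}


Set A = {5, 14, 23, 24, 34}
Set B = {16, 24, 26, 34}
A ∩ B = {24, 34}
|A ∩ B| = 2

2


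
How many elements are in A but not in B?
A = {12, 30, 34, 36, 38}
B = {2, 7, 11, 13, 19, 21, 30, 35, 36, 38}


Set A = {12, 30, 34, 36, 38}
Set B = {2, 7, 11, 13, 19, 21, 30, 35, 36, 38}
A \ B = {12, 34}
|A \ B| = 2

2


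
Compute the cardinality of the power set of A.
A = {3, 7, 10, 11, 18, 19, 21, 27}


Set A = {3, 7, 10, 11, 18, 19, 21, 27}
|A| = 8
The power set P(A) contains all subsets of A.
|P(A)| = 2^|A| = 2^8 = 256

256


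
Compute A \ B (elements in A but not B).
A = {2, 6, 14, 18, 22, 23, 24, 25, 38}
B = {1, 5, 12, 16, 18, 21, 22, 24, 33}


Set A = {2, 6, 14, 18, 22, 23, 24, 25, 38}
Set B = {1, 5, 12, 16, 18, 21, 22, 24, 33}
A \ B includes elements in A that are not in B.
Check each element of A:
2 (not in B, keep), 6 (not in B, keep), 14 (not in B, keep), 18 (in B, remove), 22 (in B, remove), 23 (not in B, keep), 24 (in B, remove), 25 (not in B, keep), 38 (not in B, keep)
A \ B = {2, 6, 14, 23, 25, 38}

{2, 6, 14, 23, 25, 38}


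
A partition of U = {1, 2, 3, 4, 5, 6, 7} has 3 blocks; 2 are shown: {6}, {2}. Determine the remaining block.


U = {1, 2, 3, 4, 5, 6, 7}
Shown blocks: {6}, {2}
A partition's blocks are pairwise disjoint and cover U, so the missing block = U \ (union of shown blocks).
Union of shown blocks: {2, 6}
Missing block = U \ (union) = {1, 3, 4, 5, 7}

{1, 3, 4, 5, 7}


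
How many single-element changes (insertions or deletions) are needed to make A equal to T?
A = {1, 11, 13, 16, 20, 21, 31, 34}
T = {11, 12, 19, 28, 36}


Set A = {1, 11, 13, 16, 20, 21, 31, 34}
Set T = {11, 12, 19, 28, 36}
Elements to remove from A (in A, not in T): {1, 13, 16, 20, 21, 31, 34} → 7 removals
Elements to add to A (in T, not in A): {12, 19, 28, 36} → 4 additions
Total edits = 7 + 4 = 11

11


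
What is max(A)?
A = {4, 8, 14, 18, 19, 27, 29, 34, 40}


Set A = {4, 8, 14, 18, 19, 27, 29, 34, 40}
Elements in ascending order: 4, 8, 14, 18, 19, 27, 29, 34, 40
The largest element is 40.

40


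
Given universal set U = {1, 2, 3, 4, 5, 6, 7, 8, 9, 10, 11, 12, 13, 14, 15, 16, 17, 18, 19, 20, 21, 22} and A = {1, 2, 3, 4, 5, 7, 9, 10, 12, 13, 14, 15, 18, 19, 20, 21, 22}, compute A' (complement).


Universal set U = {1, 2, 3, 4, 5, 6, 7, 8, 9, 10, 11, 12, 13, 14, 15, 16, 17, 18, 19, 20, 21, 22}
Set A = {1, 2, 3, 4, 5, 7, 9, 10, 12, 13, 14, 15, 18, 19, 20, 21, 22}
A' = U \ A = elements in U but not in A
Checking each element of U:
1 (in A, exclude), 2 (in A, exclude), 3 (in A, exclude), 4 (in A, exclude), 5 (in A, exclude), 6 (not in A, include), 7 (in A, exclude), 8 (not in A, include), 9 (in A, exclude), 10 (in A, exclude), 11 (not in A, include), 12 (in A, exclude), 13 (in A, exclude), 14 (in A, exclude), 15 (in A, exclude), 16 (not in A, include), 17 (not in A, include), 18 (in A, exclude), 19 (in A, exclude), 20 (in A, exclude), 21 (in A, exclude), 22 (in A, exclude)
A' = {6, 8, 11, 16, 17}

{6, 8, 11, 16, 17}


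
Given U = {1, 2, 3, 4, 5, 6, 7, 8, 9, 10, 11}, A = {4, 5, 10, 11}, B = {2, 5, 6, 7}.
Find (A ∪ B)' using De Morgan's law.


U = {1, 2, 3, 4, 5, 6, 7, 8, 9, 10, 11}
A = {4, 5, 10, 11}, B = {2, 5, 6, 7}
A ∪ B = {2, 4, 5, 6, 7, 10, 11}
(A ∪ B)' = U \ (A ∪ B) = {1, 3, 8, 9}
Verification via A' ∩ B': A' = {1, 2, 3, 6, 7, 8, 9}, B' = {1, 3, 4, 8, 9, 10, 11}
A' ∩ B' = {1, 3, 8, 9} ✓

{1, 3, 8, 9}


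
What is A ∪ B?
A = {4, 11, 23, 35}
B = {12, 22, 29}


Set A = {4, 11, 23, 35}
Set B = {12, 22, 29}
A ∪ B includes all elements in either set.
Elements from A: {4, 11, 23, 35}
Elements from B not already included: {12, 22, 29}
A ∪ B = {4, 11, 12, 22, 23, 29, 35}

{4, 11, 12, 22, 23, 29, 35}


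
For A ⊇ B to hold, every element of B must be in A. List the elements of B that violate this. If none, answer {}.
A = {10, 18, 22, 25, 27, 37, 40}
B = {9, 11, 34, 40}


Set A = {10, 18, 22, 25, 27, 37, 40}
Set B = {9, 11, 34, 40}
Check each element of B against A:
9 ∉ A (include), 11 ∉ A (include), 34 ∉ A (include), 40 ∈ A
Elements of B not in A: {9, 11, 34}

{9, 11, 34}


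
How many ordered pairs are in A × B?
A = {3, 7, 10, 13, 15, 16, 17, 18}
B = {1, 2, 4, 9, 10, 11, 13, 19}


Set A = {3, 7, 10, 13, 15, 16, 17, 18} has 8 elements.
Set B = {1, 2, 4, 9, 10, 11, 13, 19} has 8 elements.
|A × B| = |A| × |B| = 8 × 8 = 64

64


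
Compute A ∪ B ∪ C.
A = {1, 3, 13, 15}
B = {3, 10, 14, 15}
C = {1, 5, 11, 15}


Set A = {1, 3, 13, 15}
Set B = {3, 10, 14, 15}
Set C = {1, 5, 11, 15}
First, A ∪ B = {1, 3, 10, 13, 14, 15}
Then, (A ∪ B) ∪ C = {1, 3, 5, 10, 11, 13, 14, 15}

{1, 3, 5, 10, 11, 13, 14, 15}


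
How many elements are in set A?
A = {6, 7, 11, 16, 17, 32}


Set A = {6, 7, 11, 16, 17, 32}
Listing elements: 6, 7, 11, 16, 17, 32
Counting: 6 elements
|A| = 6

6


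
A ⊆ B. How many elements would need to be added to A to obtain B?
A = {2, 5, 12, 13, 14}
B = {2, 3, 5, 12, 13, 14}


Set A = {2, 5, 12, 13, 14}, |A| = 5
Set B = {2, 3, 5, 12, 13, 14}, |B| = 6
Since A ⊆ B: B \ A = {3}
|B| - |A| = 6 - 5 = 1

1


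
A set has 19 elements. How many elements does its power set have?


The set has 19 elements.
The power set contains all possible subsets.
|P(A)| = 2^|A| = 2^19 = 524288

524288


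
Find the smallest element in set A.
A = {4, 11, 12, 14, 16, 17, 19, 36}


Set A = {4, 11, 12, 14, 16, 17, 19, 36}
Elements in ascending order: 4, 11, 12, 14, 16, 17, 19, 36
The smallest element is 4.

4


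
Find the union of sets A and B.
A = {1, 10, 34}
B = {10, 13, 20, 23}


Set A = {1, 10, 34}
Set B = {10, 13, 20, 23}
A ∪ B includes all elements in either set.
Elements from A: {1, 10, 34}
Elements from B not already included: {13, 20, 23}
A ∪ B = {1, 10, 13, 20, 23, 34}

{1, 10, 13, 20, 23, 34}


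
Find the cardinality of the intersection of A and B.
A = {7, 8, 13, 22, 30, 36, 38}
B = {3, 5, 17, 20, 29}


Set A = {7, 8, 13, 22, 30, 36, 38}
Set B = {3, 5, 17, 20, 29}
A ∩ B = {}
|A ∩ B| = 0

0


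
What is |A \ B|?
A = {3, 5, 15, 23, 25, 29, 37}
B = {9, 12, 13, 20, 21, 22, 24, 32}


Set A = {3, 5, 15, 23, 25, 29, 37}
Set B = {9, 12, 13, 20, 21, 22, 24, 32}
A \ B = {3, 5, 15, 23, 25, 29, 37}
|A \ B| = 7

7


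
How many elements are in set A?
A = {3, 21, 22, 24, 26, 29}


Set A = {3, 21, 22, 24, 26, 29}
Listing elements: 3, 21, 22, 24, 26, 29
Counting: 6 elements
|A| = 6

6


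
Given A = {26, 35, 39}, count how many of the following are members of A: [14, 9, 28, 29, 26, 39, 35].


Set A = {26, 35, 39}
Candidates: [14, 9, 28, 29, 26, 39, 35]
Check each candidate:
14 ∉ A, 9 ∉ A, 28 ∉ A, 29 ∉ A, 26 ∈ A, 39 ∈ A, 35 ∈ A
Count of candidates in A: 3

3


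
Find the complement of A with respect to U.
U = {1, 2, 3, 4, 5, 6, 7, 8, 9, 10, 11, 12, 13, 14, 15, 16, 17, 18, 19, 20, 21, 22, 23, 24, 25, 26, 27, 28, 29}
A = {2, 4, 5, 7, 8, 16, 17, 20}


Universal set U = {1, 2, 3, 4, 5, 6, 7, 8, 9, 10, 11, 12, 13, 14, 15, 16, 17, 18, 19, 20, 21, 22, 23, 24, 25, 26, 27, 28, 29}
Set A = {2, 4, 5, 7, 8, 16, 17, 20}
A' = U \ A = elements in U but not in A
Checking each element of U:
1 (not in A, include), 2 (in A, exclude), 3 (not in A, include), 4 (in A, exclude), 5 (in A, exclude), 6 (not in A, include), 7 (in A, exclude), 8 (in A, exclude), 9 (not in A, include), 10 (not in A, include), 11 (not in A, include), 12 (not in A, include), 13 (not in A, include), 14 (not in A, include), 15 (not in A, include), 16 (in A, exclude), 17 (in A, exclude), 18 (not in A, include), 19 (not in A, include), 20 (in A, exclude), 21 (not in A, include), 22 (not in A, include), 23 (not in A, include), 24 (not in A, include), 25 (not in A, include), 26 (not in A, include), 27 (not in A, include), 28 (not in A, include), 29 (not in A, include)
A' = {1, 3, 6, 9, 10, 11, 12, 13, 14, 15, 18, 19, 21, 22, 23, 24, 25, 26, 27, 28, 29}

{1, 3, 6, 9, 10, 11, 12, 13, 14, 15, 18, 19, 21, 22, 23, 24, 25, 26, 27, 28, 29}


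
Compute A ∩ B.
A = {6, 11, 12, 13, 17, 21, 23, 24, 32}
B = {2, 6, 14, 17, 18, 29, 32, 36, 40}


Set A = {6, 11, 12, 13, 17, 21, 23, 24, 32}
Set B = {2, 6, 14, 17, 18, 29, 32, 36, 40}
A ∩ B includes only elements in both sets.
Check each element of A against B:
6 ✓, 11 ✗, 12 ✗, 13 ✗, 17 ✓, 21 ✗, 23 ✗, 24 ✗, 32 ✓
A ∩ B = {6, 17, 32}

{6, 17, 32}


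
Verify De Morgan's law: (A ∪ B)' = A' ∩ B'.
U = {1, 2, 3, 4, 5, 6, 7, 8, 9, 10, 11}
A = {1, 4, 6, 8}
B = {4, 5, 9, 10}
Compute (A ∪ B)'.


U = {1, 2, 3, 4, 5, 6, 7, 8, 9, 10, 11}
A = {1, 4, 6, 8}, B = {4, 5, 9, 10}
A ∪ B = {1, 4, 5, 6, 8, 9, 10}
(A ∪ B)' = U \ (A ∪ B) = {2, 3, 7, 11}
Verification via A' ∩ B': A' = {2, 3, 5, 7, 9, 10, 11}, B' = {1, 2, 3, 6, 7, 8, 11}
A' ∩ B' = {2, 3, 7, 11} ✓

{2, 3, 7, 11}


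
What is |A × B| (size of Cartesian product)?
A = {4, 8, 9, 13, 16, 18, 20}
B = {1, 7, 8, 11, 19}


Set A = {4, 8, 9, 13, 16, 18, 20} has 7 elements.
Set B = {1, 7, 8, 11, 19} has 5 elements.
|A × B| = |A| × |B| = 7 × 5 = 35

35


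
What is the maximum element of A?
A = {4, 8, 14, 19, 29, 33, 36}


Set A = {4, 8, 14, 19, 29, 33, 36}
Elements in ascending order: 4, 8, 14, 19, 29, 33, 36
The largest element is 36.

36


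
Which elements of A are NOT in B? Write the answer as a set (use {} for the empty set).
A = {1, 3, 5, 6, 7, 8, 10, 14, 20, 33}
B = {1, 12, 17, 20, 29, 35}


Set A = {1, 3, 5, 6, 7, 8, 10, 14, 20, 33}
Set B = {1, 12, 17, 20, 29, 35}
Check each element of A against B:
1 ∈ B, 3 ∉ B (include), 5 ∉ B (include), 6 ∉ B (include), 7 ∉ B (include), 8 ∉ B (include), 10 ∉ B (include), 14 ∉ B (include), 20 ∈ B, 33 ∉ B (include)
Elements of A not in B: {3, 5, 6, 7, 8, 10, 14, 33}

{3, 5, 6, 7, 8, 10, 14, 33}


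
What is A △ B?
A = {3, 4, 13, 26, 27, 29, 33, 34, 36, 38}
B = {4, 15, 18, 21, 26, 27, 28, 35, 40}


Set A = {3, 4, 13, 26, 27, 29, 33, 34, 36, 38}
Set B = {4, 15, 18, 21, 26, 27, 28, 35, 40}
A △ B = (A \ B) ∪ (B \ A)
Elements in A but not B: {3, 13, 29, 33, 34, 36, 38}
Elements in B but not A: {15, 18, 21, 28, 35, 40}
A △ B = {3, 13, 15, 18, 21, 28, 29, 33, 34, 35, 36, 38, 40}

{3, 13, 15, 18, 21, 28, 29, 33, 34, 35, 36, 38, 40}


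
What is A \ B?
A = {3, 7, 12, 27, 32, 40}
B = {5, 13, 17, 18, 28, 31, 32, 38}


Set A = {3, 7, 12, 27, 32, 40}
Set B = {5, 13, 17, 18, 28, 31, 32, 38}
A \ B includes elements in A that are not in B.
Check each element of A:
3 (not in B, keep), 7 (not in B, keep), 12 (not in B, keep), 27 (not in B, keep), 32 (in B, remove), 40 (not in B, keep)
A \ B = {3, 7, 12, 27, 40}

{3, 7, 12, 27, 40}


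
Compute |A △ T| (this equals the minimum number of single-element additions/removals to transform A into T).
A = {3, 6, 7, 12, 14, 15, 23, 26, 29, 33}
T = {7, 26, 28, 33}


Set A = {3, 6, 7, 12, 14, 15, 23, 26, 29, 33}
Set T = {7, 26, 28, 33}
Elements to remove from A (in A, not in T): {3, 6, 12, 14, 15, 23, 29} → 7 removals
Elements to add to A (in T, not in A): {28} → 1 additions
Total edits = 7 + 1 = 8

8


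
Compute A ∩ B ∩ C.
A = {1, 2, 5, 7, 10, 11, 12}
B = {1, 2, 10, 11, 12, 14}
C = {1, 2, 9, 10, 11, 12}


Set A = {1, 2, 5, 7, 10, 11, 12}
Set B = {1, 2, 10, 11, 12, 14}
Set C = {1, 2, 9, 10, 11, 12}
First, A ∩ B = {1, 2, 10, 11, 12}
Then, (A ∩ B) ∩ C = {1, 2, 10, 11, 12}

{1, 2, 10, 11, 12}


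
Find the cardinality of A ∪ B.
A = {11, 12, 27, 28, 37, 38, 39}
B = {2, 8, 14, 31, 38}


Set A = {11, 12, 27, 28, 37, 38, 39}, |A| = 7
Set B = {2, 8, 14, 31, 38}, |B| = 5
A ∩ B = {38}, |A ∩ B| = 1
|A ∪ B| = |A| + |B| - |A ∩ B| = 7 + 5 - 1 = 11

11


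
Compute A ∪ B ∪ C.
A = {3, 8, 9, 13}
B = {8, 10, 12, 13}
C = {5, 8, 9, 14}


Set A = {3, 8, 9, 13}
Set B = {8, 10, 12, 13}
Set C = {5, 8, 9, 14}
First, A ∪ B = {3, 8, 9, 10, 12, 13}
Then, (A ∪ B) ∪ C = {3, 5, 8, 9, 10, 12, 13, 14}

{3, 5, 8, 9, 10, 12, 13, 14}


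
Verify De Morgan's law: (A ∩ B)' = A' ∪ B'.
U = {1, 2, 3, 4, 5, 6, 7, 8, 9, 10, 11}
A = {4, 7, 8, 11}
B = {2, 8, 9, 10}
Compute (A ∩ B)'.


U = {1, 2, 3, 4, 5, 6, 7, 8, 9, 10, 11}
A = {4, 7, 8, 11}, B = {2, 8, 9, 10}
A ∩ B = {8}
(A ∩ B)' = U \ (A ∩ B) = {1, 2, 3, 4, 5, 6, 7, 9, 10, 11}
Verification via A' ∪ B': A' = {1, 2, 3, 5, 6, 9, 10}, B' = {1, 3, 4, 5, 6, 7, 11}
A' ∪ B' = {1, 2, 3, 4, 5, 6, 7, 9, 10, 11} ✓

{1, 2, 3, 4, 5, 6, 7, 9, 10, 11}


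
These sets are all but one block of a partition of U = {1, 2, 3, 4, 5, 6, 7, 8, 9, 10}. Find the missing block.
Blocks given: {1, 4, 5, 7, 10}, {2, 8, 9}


U = {1, 2, 3, 4, 5, 6, 7, 8, 9, 10}
Shown blocks: {1, 4, 5, 7, 10}, {2, 8, 9}
A partition's blocks are pairwise disjoint and cover U, so the missing block = U \ (union of shown blocks).
Union of shown blocks: {1, 2, 4, 5, 7, 8, 9, 10}
Missing block = U \ (union) = {3, 6}

{3, 6}


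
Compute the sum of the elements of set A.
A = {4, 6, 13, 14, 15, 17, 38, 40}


Set A = {4, 6, 13, 14, 15, 17, 38, 40}
Sum = 4 + 6 + 13 + 14 + 15 + 17 + 38 + 40 = 147

147


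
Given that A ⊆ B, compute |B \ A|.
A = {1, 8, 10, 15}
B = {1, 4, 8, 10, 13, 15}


Set A = {1, 8, 10, 15}, |A| = 4
Set B = {1, 4, 8, 10, 13, 15}, |B| = 6
Since A ⊆ B: B \ A = {4, 13}
|B| - |A| = 6 - 4 = 2

2


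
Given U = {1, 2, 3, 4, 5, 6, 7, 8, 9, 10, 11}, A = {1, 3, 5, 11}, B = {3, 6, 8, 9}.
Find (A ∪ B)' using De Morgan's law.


U = {1, 2, 3, 4, 5, 6, 7, 8, 9, 10, 11}
A = {1, 3, 5, 11}, B = {3, 6, 8, 9}
A ∪ B = {1, 3, 5, 6, 8, 9, 11}
(A ∪ B)' = U \ (A ∪ B) = {2, 4, 7, 10}
Verification via A' ∩ B': A' = {2, 4, 6, 7, 8, 9, 10}, B' = {1, 2, 4, 5, 7, 10, 11}
A' ∩ B' = {2, 4, 7, 10} ✓

{2, 4, 7, 10}


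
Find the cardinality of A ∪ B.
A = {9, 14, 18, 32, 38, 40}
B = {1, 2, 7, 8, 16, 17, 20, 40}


Set A = {9, 14, 18, 32, 38, 40}, |A| = 6
Set B = {1, 2, 7, 8, 16, 17, 20, 40}, |B| = 8
A ∩ B = {40}, |A ∩ B| = 1
|A ∪ B| = |A| + |B| - |A ∩ B| = 6 + 8 - 1 = 13

13


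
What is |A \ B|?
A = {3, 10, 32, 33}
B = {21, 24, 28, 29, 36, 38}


Set A = {3, 10, 32, 33}
Set B = {21, 24, 28, 29, 36, 38}
A \ B = {3, 10, 32, 33}
|A \ B| = 4

4


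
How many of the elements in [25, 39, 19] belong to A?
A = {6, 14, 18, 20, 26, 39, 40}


Set A = {6, 14, 18, 20, 26, 39, 40}
Candidates: [25, 39, 19]
Check each candidate:
25 ∉ A, 39 ∈ A, 19 ∉ A
Count of candidates in A: 1

1


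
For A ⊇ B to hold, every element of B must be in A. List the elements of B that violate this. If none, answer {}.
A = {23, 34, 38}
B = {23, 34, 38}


Set A = {23, 34, 38}
Set B = {23, 34, 38}
Check each element of B against A:
23 ∈ A, 34 ∈ A, 38 ∈ A
Elements of B not in A: {}

{}


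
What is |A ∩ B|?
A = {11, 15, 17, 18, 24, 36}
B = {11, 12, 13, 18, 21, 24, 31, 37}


Set A = {11, 15, 17, 18, 24, 36}
Set B = {11, 12, 13, 18, 21, 24, 31, 37}
A ∩ B = {11, 18, 24}
|A ∩ B| = 3

3


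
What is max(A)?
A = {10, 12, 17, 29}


Set A = {10, 12, 17, 29}
Elements in ascending order: 10, 12, 17, 29
The largest element is 29.

29


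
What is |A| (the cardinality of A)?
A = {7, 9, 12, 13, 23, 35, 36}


Set A = {7, 9, 12, 13, 23, 35, 36}
Listing elements: 7, 9, 12, 13, 23, 35, 36
Counting: 7 elements
|A| = 7

7


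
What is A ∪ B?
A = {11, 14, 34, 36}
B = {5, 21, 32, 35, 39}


Set A = {11, 14, 34, 36}
Set B = {5, 21, 32, 35, 39}
A ∪ B includes all elements in either set.
Elements from A: {11, 14, 34, 36}
Elements from B not already included: {5, 21, 32, 35, 39}
A ∪ B = {5, 11, 14, 21, 32, 34, 35, 36, 39}

{5, 11, 14, 21, 32, 34, 35, 36, 39}


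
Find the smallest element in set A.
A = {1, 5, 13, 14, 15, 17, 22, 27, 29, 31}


Set A = {1, 5, 13, 14, 15, 17, 22, 27, 29, 31}
Elements in ascending order: 1, 5, 13, 14, 15, 17, 22, 27, 29, 31
The smallest element is 1.

1


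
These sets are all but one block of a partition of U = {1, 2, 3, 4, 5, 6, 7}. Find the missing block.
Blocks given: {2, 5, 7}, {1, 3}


U = {1, 2, 3, 4, 5, 6, 7}
Shown blocks: {2, 5, 7}, {1, 3}
A partition's blocks are pairwise disjoint and cover U, so the missing block = U \ (union of shown blocks).
Union of shown blocks: {1, 2, 3, 5, 7}
Missing block = U \ (union) = {4, 6}

{4, 6}


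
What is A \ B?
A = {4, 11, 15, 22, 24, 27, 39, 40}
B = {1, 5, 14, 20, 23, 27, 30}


Set A = {4, 11, 15, 22, 24, 27, 39, 40}
Set B = {1, 5, 14, 20, 23, 27, 30}
A \ B includes elements in A that are not in B.
Check each element of A:
4 (not in B, keep), 11 (not in B, keep), 15 (not in B, keep), 22 (not in B, keep), 24 (not in B, keep), 27 (in B, remove), 39 (not in B, keep), 40 (not in B, keep)
A \ B = {4, 11, 15, 22, 24, 39, 40}

{4, 11, 15, 22, 24, 39, 40}


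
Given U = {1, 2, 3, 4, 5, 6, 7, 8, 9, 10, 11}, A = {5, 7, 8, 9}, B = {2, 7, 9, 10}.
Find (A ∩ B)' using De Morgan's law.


U = {1, 2, 3, 4, 5, 6, 7, 8, 9, 10, 11}
A = {5, 7, 8, 9}, B = {2, 7, 9, 10}
A ∩ B = {7, 9}
(A ∩ B)' = U \ (A ∩ B) = {1, 2, 3, 4, 5, 6, 8, 10, 11}
Verification via A' ∪ B': A' = {1, 2, 3, 4, 6, 10, 11}, B' = {1, 3, 4, 5, 6, 8, 11}
A' ∪ B' = {1, 2, 3, 4, 5, 6, 8, 10, 11} ✓

{1, 2, 3, 4, 5, 6, 8, 10, 11}


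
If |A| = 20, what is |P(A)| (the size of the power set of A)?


The set has 20 elements.
The power set contains all possible subsets.
|P(A)| = 2^|A| = 2^20 = 1048576

1048576


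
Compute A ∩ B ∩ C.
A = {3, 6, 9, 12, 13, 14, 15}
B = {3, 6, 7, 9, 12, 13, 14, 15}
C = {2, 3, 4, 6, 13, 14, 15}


Set A = {3, 6, 9, 12, 13, 14, 15}
Set B = {3, 6, 7, 9, 12, 13, 14, 15}
Set C = {2, 3, 4, 6, 13, 14, 15}
First, A ∩ B = {3, 6, 9, 12, 13, 14, 15}
Then, (A ∩ B) ∩ C = {3, 6, 13, 14, 15}

{3, 6, 13, 14, 15}


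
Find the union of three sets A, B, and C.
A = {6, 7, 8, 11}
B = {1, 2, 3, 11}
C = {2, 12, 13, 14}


Set A = {6, 7, 8, 11}
Set B = {1, 2, 3, 11}
Set C = {2, 12, 13, 14}
First, A ∪ B = {1, 2, 3, 6, 7, 8, 11}
Then, (A ∪ B) ∪ C = {1, 2, 3, 6, 7, 8, 11, 12, 13, 14}

{1, 2, 3, 6, 7, 8, 11, 12, 13, 14}


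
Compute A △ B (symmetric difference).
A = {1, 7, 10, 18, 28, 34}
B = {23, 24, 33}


Set A = {1, 7, 10, 18, 28, 34}
Set B = {23, 24, 33}
A △ B = (A \ B) ∪ (B \ A)
Elements in A but not B: {1, 7, 10, 18, 28, 34}
Elements in B but not A: {23, 24, 33}
A △ B = {1, 7, 10, 18, 23, 24, 28, 33, 34}

{1, 7, 10, 18, 23, 24, 28, 33, 34}


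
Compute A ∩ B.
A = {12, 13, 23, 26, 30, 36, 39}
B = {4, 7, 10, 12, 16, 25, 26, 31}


Set A = {12, 13, 23, 26, 30, 36, 39}
Set B = {4, 7, 10, 12, 16, 25, 26, 31}
A ∩ B includes only elements in both sets.
Check each element of A against B:
12 ✓, 13 ✗, 23 ✗, 26 ✓, 30 ✗, 36 ✗, 39 ✗
A ∩ B = {12, 26}

{12, 26}


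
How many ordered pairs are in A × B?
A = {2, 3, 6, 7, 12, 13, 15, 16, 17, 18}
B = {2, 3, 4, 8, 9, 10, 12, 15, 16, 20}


Set A = {2, 3, 6, 7, 12, 13, 15, 16, 17, 18} has 10 elements.
Set B = {2, 3, 4, 8, 9, 10, 12, 15, 16, 20} has 10 elements.
|A × B| = |A| × |B| = 10 × 10 = 100

100


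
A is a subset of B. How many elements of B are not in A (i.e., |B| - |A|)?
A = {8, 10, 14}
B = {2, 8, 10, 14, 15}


Set A = {8, 10, 14}, |A| = 3
Set B = {2, 8, 10, 14, 15}, |B| = 5
Since A ⊆ B: B \ A = {2, 15}
|B| - |A| = 5 - 3 = 2

2


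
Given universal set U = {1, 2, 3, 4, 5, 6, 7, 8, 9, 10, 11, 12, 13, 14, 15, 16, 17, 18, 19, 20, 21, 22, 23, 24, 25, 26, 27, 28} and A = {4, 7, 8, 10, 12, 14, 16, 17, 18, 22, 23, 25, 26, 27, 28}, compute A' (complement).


Universal set U = {1, 2, 3, 4, 5, 6, 7, 8, 9, 10, 11, 12, 13, 14, 15, 16, 17, 18, 19, 20, 21, 22, 23, 24, 25, 26, 27, 28}
Set A = {4, 7, 8, 10, 12, 14, 16, 17, 18, 22, 23, 25, 26, 27, 28}
A' = U \ A = elements in U but not in A
Checking each element of U:
1 (not in A, include), 2 (not in A, include), 3 (not in A, include), 4 (in A, exclude), 5 (not in A, include), 6 (not in A, include), 7 (in A, exclude), 8 (in A, exclude), 9 (not in A, include), 10 (in A, exclude), 11 (not in A, include), 12 (in A, exclude), 13 (not in A, include), 14 (in A, exclude), 15 (not in A, include), 16 (in A, exclude), 17 (in A, exclude), 18 (in A, exclude), 19 (not in A, include), 20 (not in A, include), 21 (not in A, include), 22 (in A, exclude), 23 (in A, exclude), 24 (not in A, include), 25 (in A, exclude), 26 (in A, exclude), 27 (in A, exclude), 28 (in A, exclude)
A' = {1, 2, 3, 5, 6, 9, 11, 13, 15, 19, 20, 21, 24}

{1, 2, 3, 5, 6, 9, 11, 13, 15, 19, 20, 21, 24}


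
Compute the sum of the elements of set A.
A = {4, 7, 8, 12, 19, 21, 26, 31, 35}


Set A = {4, 7, 8, 12, 19, 21, 26, 31, 35}
Sum = 4 + 7 + 8 + 12 + 19 + 21 + 26 + 31 + 35 = 163

163


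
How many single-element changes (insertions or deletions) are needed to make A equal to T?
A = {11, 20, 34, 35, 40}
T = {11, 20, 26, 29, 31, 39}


Set A = {11, 20, 34, 35, 40}
Set T = {11, 20, 26, 29, 31, 39}
Elements to remove from A (in A, not in T): {34, 35, 40} → 3 removals
Elements to add to A (in T, not in A): {26, 29, 31, 39} → 4 additions
Total edits = 3 + 4 = 7

7


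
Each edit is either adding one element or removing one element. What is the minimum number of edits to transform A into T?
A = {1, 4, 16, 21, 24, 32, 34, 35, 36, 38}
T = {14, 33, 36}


Set A = {1, 4, 16, 21, 24, 32, 34, 35, 36, 38}
Set T = {14, 33, 36}
Elements to remove from A (in A, not in T): {1, 4, 16, 21, 24, 32, 34, 35, 38} → 9 removals
Elements to add to A (in T, not in A): {14, 33} → 2 additions
Total edits = 9 + 2 = 11

11


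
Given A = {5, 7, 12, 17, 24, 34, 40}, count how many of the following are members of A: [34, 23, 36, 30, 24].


Set A = {5, 7, 12, 17, 24, 34, 40}
Candidates: [34, 23, 36, 30, 24]
Check each candidate:
34 ∈ A, 23 ∉ A, 36 ∉ A, 30 ∉ A, 24 ∈ A
Count of candidates in A: 2

2


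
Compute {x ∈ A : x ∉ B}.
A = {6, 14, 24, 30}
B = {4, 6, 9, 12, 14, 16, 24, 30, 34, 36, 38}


Set A = {6, 14, 24, 30}
Set B = {4, 6, 9, 12, 14, 16, 24, 30, 34, 36, 38}
Check each element of A against B:
6 ∈ B, 14 ∈ B, 24 ∈ B, 30 ∈ B
Elements of A not in B: {}

{}


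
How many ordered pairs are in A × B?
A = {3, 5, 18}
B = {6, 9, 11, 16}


Set A = {3, 5, 18} has 3 elements.
Set B = {6, 9, 11, 16} has 4 elements.
|A × B| = |A| × |B| = 3 × 4 = 12

12


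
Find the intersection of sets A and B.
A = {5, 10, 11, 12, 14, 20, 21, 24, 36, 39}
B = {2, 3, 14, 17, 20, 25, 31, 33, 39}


Set A = {5, 10, 11, 12, 14, 20, 21, 24, 36, 39}
Set B = {2, 3, 14, 17, 20, 25, 31, 33, 39}
A ∩ B includes only elements in both sets.
Check each element of A against B:
5 ✗, 10 ✗, 11 ✗, 12 ✗, 14 ✓, 20 ✓, 21 ✗, 24 ✗, 36 ✗, 39 ✓
A ∩ B = {14, 20, 39}

{14, 20, 39}


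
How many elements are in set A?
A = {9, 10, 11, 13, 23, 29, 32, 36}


Set A = {9, 10, 11, 13, 23, 29, 32, 36}
Listing elements: 9, 10, 11, 13, 23, 29, 32, 36
Counting: 8 elements
|A| = 8

8


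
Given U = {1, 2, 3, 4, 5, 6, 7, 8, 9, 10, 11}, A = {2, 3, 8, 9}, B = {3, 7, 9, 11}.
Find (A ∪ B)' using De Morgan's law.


U = {1, 2, 3, 4, 5, 6, 7, 8, 9, 10, 11}
A = {2, 3, 8, 9}, B = {3, 7, 9, 11}
A ∪ B = {2, 3, 7, 8, 9, 11}
(A ∪ B)' = U \ (A ∪ B) = {1, 4, 5, 6, 10}
Verification via A' ∩ B': A' = {1, 4, 5, 6, 7, 10, 11}, B' = {1, 2, 4, 5, 6, 8, 10}
A' ∩ B' = {1, 4, 5, 6, 10} ✓

{1, 4, 5, 6, 10}


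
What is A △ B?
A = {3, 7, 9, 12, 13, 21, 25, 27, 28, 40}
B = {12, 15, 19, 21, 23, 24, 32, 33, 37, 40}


Set A = {3, 7, 9, 12, 13, 21, 25, 27, 28, 40}
Set B = {12, 15, 19, 21, 23, 24, 32, 33, 37, 40}
A △ B = (A \ B) ∪ (B \ A)
Elements in A but not B: {3, 7, 9, 13, 25, 27, 28}
Elements in B but not A: {15, 19, 23, 24, 32, 33, 37}
A △ B = {3, 7, 9, 13, 15, 19, 23, 24, 25, 27, 28, 32, 33, 37}

{3, 7, 9, 13, 15, 19, 23, 24, 25, 27, 28, 32, 33, 37}


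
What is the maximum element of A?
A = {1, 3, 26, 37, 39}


Set A = {1, 3, 26, 37, 39}
Elements in ascending order: 1, 3, 26, 37, 39
The largest element is 39.

39


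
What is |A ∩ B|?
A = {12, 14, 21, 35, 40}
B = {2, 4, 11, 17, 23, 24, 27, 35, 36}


Set A = {12, 14, 21, 35, 40}
Set B = {2, 4, 11, 17, 23, 24, 27, 35, 36}
A ∩ B = {35}
|A ∩ B| = 1

1


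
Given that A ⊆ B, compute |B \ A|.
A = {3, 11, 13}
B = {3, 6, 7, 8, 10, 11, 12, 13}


Set A = {3, 11, 13}, |A| = 3
Set B = {3, 6, 7, 8, 10, 11, 12, 13}, |B| = 8
Since A ⊆ B: B \ A = {6, 7, 8, 10, 12}
|B| - |A| = 8 - 3 = 5

5


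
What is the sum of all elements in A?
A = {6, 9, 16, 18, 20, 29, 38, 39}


Set A = {6, 9, 16, 18, 20, 29, 38, 39}
Sum = 6 + 9 + 16 + 18 + 20 + 29 + 38 + 39 = 175

175


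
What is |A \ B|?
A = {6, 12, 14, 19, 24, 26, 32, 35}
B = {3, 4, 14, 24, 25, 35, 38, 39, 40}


Set A = {6, 12, 14, 19, 24, 26, 32, 35}
Set B = {3, 4, 14, 24, 25, 35, 38, 39, 40}
A \ B = {6, 12, 19, 26, 32}
|A \ B| = 5

5


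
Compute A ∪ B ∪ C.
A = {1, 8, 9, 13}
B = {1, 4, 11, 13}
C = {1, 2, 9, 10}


Set A = {1, 8, 9, 13}
Set B = {1, 4, 11, 13}
Set C = {1, 2, 9, 10}
First, A ∪ B = {1, 4, 8, 9, 11, 13}
Then, (A ∪ B) ∪ C = {1, 2, 4, 8, 9, 10, 11, 13}

{1, 2, 4, 8, 9, 10, 11, 13}


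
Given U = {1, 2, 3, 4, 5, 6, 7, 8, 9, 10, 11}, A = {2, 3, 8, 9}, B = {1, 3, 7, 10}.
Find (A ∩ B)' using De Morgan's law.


U = {1, 2, 3, 4, 5, 6, 7, 8, 9, 10, 11}
A = {2, 3, 8, 9}, B = {1, 3, 7, 10}
A ∩ B = {3}
(A ∩ B)' = U \ (A ∩ B) = {1, 2, 4, 5, 6, 7, 8, 9, 10, 11}
Verification via A' ∪ B': A' = {1, 4, 5, 6, 7, 10, 11}, B' = {2, 4, 5, 6, 8, 9, 11}
A' ∪ B' = {1, 2, 4, 5, 6, 7, 8, 9, 10, 11} ✓

{1, 2, 4, 5, 6, 7, 8, 9, 10, 11}


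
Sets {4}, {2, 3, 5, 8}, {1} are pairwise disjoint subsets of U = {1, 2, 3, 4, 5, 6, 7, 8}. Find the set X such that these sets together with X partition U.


U = {1, 2, 3, 4, 5, 6, 7, 8}
Shown blocks: {4}, {2, 3, 5, 8}, {1}
A partition's blocks are pairwise disjoint and cover U, so the missing block = U \ (union of shown blocks).
Union of shown blocks: {1, 2, 3, 4, 5, 8}
Missing block = U \ (union) = {6, 7}

{6, 7}


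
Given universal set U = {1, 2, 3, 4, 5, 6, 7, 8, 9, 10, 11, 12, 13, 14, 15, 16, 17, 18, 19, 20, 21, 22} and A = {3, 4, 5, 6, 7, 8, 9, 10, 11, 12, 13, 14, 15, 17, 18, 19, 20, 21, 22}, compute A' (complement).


Universal set U = {1, 2, 3, 4, 5, 6, 7, 8, 9, 10, 11, 12, 13, 14, 15, 16, 17, 18, 19, 20, 21, 22}
Set A = {3, 4, 5, 6, 7, 8, 9, 10, 11, 12, 13, 14, 15, 17, 18, 19, 20, 21, 22}
A' = U \ A = elements in U but not in A
Checking each element of U:
1 (not in A, include), 2 (not in A, include), 3 (in A, exclude), 4 (in A, exclude), 5 (in A, exclude), 6 (in A, exclude), 7 (in A, exclude), 8 (in A, exclude), 9 (in A, exclude), 10 (in A, exclude), 11 (in A, exclude), 12 (in A, exclude), 13 (in A, exclude), 14 (in A, exclude), 15 (in A, exclude), 16 (not in A, include), 17 (in A, exclude), 18 (in A, exclude), 19 (in A, exclude), 20 (in A, exclude), 21 (in A, exclude), 22 (in A, exclude)
A' = {1, 2, 16}

{1, 2, 16}
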